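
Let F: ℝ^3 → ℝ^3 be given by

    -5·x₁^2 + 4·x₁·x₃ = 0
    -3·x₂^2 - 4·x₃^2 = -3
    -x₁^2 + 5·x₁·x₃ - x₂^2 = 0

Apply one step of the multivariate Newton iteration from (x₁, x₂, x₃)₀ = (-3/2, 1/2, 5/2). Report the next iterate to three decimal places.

(-0.667, -1.059, 1.596)

At (-3/2, 1/2, 5/2): F = (-26.250, -22.750, -21.250).
Jacobian J = [[-10·x₁ + 4·x₃, 0, 4·x₁], [0, -6·x₂, -8·x₃], [-2·x₁ + 5·x₃, -2·x₂, 5·x₁]].
At the point, J = [[25.000, 0.000, -6.000], [0.000, -3.000, -20.000], [15.500, -1.000, -7.500]] (det J = -216.500).
Solving J·Δ = −F gives Δ = (0.833, -1.559, -0.904).
Then the next iterate is (x₁, x₂, x₃)₁ = (-0.667, -1.059, 1.596).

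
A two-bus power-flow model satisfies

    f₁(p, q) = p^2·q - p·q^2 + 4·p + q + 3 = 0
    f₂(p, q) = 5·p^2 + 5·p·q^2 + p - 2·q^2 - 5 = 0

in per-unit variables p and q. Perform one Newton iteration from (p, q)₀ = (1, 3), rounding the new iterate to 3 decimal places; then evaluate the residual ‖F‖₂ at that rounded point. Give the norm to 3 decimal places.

16.704

At (1, 3): F = (4.000, 28.000).
Jacobian J = [[2·p·q - q^2 + 4, p^2 - 2·p·q + 1], [10·p + 5·q^2 + 1, 10·p·q - 4·q]].
At the point, J = [[1.000, -4.000], [56.000, 18.000]] (det J = 242.000).
Solving J·Δ = −F gives Δ = (-0.760, 0.810).
Then the next iterate is (p, q)₁ = (0.240, 3.810).
Re-evaluating at (0.240, 3.810): F = (4.50559, -16.08488), so ‖F‖₂ = 16.704.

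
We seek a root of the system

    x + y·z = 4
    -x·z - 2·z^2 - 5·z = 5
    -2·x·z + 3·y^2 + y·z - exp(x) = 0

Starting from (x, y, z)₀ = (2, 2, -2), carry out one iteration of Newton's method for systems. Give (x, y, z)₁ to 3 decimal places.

(-0.042, 1.064, 1.085)

At (2, 2, -2): F = (-6.000, 1.000, 8.61094).
Jacobian J = [[1, z, y], [-z, 0, -x - 4·z - 5], [-2·z - exp(x), 6·y + z, -2·x + y]].
At the point, J = [[1.000, -2.000, 2.000], [2.000, 0.000, 1.000], [-3.38906, 10.000, -2.000]] (det J = 28.77811).
Solving J·Δ = −F gives Δ = (-2.042, -0.936, 3.085).
Then the next iterate is (x, y, z)₁ = (-0.042, 1.064, 1.085).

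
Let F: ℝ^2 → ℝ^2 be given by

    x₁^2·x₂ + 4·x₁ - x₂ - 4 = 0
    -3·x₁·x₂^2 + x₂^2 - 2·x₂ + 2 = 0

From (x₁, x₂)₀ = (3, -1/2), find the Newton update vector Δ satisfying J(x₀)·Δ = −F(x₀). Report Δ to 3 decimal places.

(-1.333, -0.333)

At (3, -1/2): F = (4.000, 1.000).
Jacobian J = [[2·x₁·x₂ + 4, x₁^2 - 1], [-3·x₂^2, -6·x₁·x₂ + 2·x₂ - 2]].
At the point, J = [[1.000, 8.000], [-0.750, 6.000]] (det J = 12.000).
Solving J·Δ = −F gives Δ = (-1.333, -0.333).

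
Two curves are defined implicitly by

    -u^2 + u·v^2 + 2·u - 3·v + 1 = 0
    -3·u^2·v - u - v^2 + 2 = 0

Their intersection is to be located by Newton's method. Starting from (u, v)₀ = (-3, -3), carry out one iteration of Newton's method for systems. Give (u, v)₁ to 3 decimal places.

(-1.968, -2.036)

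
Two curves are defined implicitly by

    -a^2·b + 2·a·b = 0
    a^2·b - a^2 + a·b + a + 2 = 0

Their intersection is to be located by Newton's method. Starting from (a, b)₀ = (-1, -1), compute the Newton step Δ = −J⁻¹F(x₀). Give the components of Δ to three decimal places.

At (-1, -1): F = (3.000, 0.000).
Jacobian J = [[-2·a·b + 2·b, -a^2 + 2·a], [2·a·b - 2·a + b + 1, a^2 + a]].
At the point, J = [[-4.000, -3.000], [4.000, 0.000]] (det J = 12.000).
Solving J·Δ = −F gives Δ = (0.000, 1.000).

(0.000, 1.000)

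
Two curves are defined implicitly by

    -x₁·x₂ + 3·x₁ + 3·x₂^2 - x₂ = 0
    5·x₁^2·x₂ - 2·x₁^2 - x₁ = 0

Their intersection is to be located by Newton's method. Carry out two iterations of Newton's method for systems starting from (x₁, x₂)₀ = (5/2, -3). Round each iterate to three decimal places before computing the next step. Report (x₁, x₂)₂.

(1.724, 0.167)

At (5/2, -3): F = (45.000, -108.750).
Jacobian J = [[-x₂ + 3, -x₁ + 6·x₂ - 1], [10·x₁·x₂ - 4·x₁ - 1, 5·x₁^2]].
At the point, J = [[6.000, -21.500], [-86.000, 31.250]] (det J = -1661.500).
Solving J·Δ = −F gives Δ = (-0.561, 1.937).
Then the next iterate is (x₁, x₂)₁ = (1.939, -1.063).
Round to (1.939, -1.063) and repeat: F = (12.33106, -29.44136), J = [[4.063, -9.317], [-29.36757, 18.79861]].
Δ = (-0.215, 1.230), so (x₁, x₂)₂ = (1.724, 0.167).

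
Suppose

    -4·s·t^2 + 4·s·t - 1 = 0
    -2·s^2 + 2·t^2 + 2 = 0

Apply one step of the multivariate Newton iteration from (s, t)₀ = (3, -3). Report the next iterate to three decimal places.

(2.008, -1.841)

At (3, -3): F = (-145.000, 2.000).
Jacobian J = [[-4·t^2 + 4·t, -8·s·t + 4·s], [-4·s, 4·t]].
At the point, J = [[-48.000, 84.000], [-12.000, -12.000]] (det J = 1584.000).
Solving J·Δ = −F gives Δ = (-0.992, 1.159).
Then the next iterate is (s, t)₁ = (2.008, -1.841).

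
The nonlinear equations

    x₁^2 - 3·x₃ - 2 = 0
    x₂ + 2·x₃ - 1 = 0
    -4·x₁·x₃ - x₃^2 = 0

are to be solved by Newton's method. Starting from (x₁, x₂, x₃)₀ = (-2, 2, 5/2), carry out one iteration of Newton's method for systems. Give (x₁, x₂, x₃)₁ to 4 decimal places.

At (-2, 2, 5/2): F = (-5.5000, 6.0000, 13.7500).
Jacobian J = [[2·x₁, 0, -3], [0, 1, 2], [-4·x₃, 0, -4·x₁ - 2·x₃]].
At the point, J = [[-4.0000, 0.0000, -3.0000], [0.0000, 1.0000, 2.0000], [-10.0000, 0.0000, 3.0000]] (det J = -42.0000).
Solving J·Δ = −F gives Δ = (0.5893, -0.7619, -2.6190).
Then the next iterate is (x₁, x₂, x₃)₁ = (-1.4107, 1.2381, -0.1190).

(-1.4107, 1.2381, -0.1190)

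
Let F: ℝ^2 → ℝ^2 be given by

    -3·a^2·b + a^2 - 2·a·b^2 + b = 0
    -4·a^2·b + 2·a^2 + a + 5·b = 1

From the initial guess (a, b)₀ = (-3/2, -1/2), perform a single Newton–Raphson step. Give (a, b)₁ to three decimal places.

(-1.321, 0.008)

At (-3/2, -1/2): F = (5.875, 4.000).
Jacobian J = [[-6·a·b + 2·a - 2·b^2, -3·a^2 - 4·a·b + 1], [-8·a·b + 4·a + 1, -4·a^2 + 5]].
At the point, J = [[-8.000, -8.750], [-11.000, -4.000]] (det J = -64.250).
Solving J·Δ = −F gives Δ = (0.179, 0.508).
Then the next iterate is (a, b)₁ = (-1.321, 0.008).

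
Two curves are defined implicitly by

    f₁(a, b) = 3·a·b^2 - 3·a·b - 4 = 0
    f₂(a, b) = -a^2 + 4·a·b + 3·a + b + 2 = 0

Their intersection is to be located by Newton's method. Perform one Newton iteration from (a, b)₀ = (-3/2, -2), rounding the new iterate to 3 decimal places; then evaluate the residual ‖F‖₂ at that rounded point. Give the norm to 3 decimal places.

At (-3/2, -2): F = (-31.000, 5.250).
Jacobian J = [[3·b^2 - 3·b, 6·a·b - 3·a], [-2·a + 4·b + 3, 4·a + 1]].
At the point, J = [[18.000, 22.500], [-2.000, -5.000]] (det J = -45.000).
Solving J·Δ = −F gives Δ = (0.819, 0.722).
Then the next iterate is (a, b)₁ = (-0.681, -1.278).
Re-evaluating at (-0.681, -1.278): F = (-9.94775, 1.69651), so ‖F‖₂ = 10.091.

10.091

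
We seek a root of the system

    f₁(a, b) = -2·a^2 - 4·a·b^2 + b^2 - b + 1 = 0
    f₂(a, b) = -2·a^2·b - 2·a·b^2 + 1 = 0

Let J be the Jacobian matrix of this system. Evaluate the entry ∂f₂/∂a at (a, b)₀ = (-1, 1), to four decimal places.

∂f₂/∂a = -4·a·b - 2·b^2.
At (-1, 1) this is 2.0000.

2.0000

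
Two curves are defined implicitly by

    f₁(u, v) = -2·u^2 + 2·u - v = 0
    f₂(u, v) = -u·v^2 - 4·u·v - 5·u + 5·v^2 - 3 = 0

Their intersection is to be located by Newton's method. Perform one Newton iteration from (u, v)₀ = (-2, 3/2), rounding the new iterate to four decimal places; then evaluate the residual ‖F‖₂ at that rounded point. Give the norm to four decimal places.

At (-2, 3/2): F = (-13.5000, 34.7500).
Jacobian J = [[-4·u + 2, -1], [-v^2 - 4·v - 5, -2·u·v - 4·u + 10·v]].
At the point, J = [[10.0000, -1.0000], [-13.2500, 29.0000]] (det J = 276.7500).
Solving J·Δ = −F gives Δ = (1.2891, -0.6093).
Then the next iterate is (u, v)₁ = (-0.7109, 0.8907).
Re-evaluating at (-0.7109, 0.8907): F = (-3.323258, 7.618017), so ‖F‖₂ = 8.3113.

8.3113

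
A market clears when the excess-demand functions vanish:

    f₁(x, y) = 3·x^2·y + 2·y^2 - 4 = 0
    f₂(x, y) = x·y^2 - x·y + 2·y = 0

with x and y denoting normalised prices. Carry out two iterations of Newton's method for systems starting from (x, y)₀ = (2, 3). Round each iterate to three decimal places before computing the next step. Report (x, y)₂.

(1.402, 0.808)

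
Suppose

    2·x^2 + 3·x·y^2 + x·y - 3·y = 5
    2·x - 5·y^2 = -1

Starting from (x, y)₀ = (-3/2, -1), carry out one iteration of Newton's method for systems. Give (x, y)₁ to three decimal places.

(-0.959, -0.408)

At (-3/2, -1): F = (-0.500, -7.000).
Jacobian J = [[4·x + 3·y^2 + y, 6·x·y + x - 3], [2, -10·y]].
At the point, J = [[-4.000, 4.500], [2.000, 10.000]] (det J = -49.000).
Solving J·Δ = −F gives Δ = (0.541, 0.592).
Then the next iterate is (x, y)₁ = (-0.959, -0.408).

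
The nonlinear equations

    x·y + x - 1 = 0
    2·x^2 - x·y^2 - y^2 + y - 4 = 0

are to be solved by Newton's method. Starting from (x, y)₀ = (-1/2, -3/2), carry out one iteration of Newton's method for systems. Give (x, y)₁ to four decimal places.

(-1.9630, -1.5370)

At (-1/2, -3/2): F = (-0.7500, -6.1250).
Jacobian J = [[y + 1, x], [4·x - y^2, -2·x·y - 2·y + 1]].
At the point, J = [[-0.5000, -0.5000], [-4.2500, 2.5000]] (det J = -3.3750).
Solving J·Δ = −F gives Δ = (-1.4630, -0.0370).
Then the next iterate is (x, y)₁ = (-1.9630, -1.5370).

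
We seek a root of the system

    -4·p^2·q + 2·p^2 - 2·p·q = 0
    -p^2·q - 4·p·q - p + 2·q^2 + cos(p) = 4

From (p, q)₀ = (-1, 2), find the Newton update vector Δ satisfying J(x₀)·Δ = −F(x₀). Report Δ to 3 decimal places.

(-0.014, -1.054)

At (-1, 2): F = (-2.000, 11.54030).
Jacobian J = [[-8·p·q + 4·p - 2·q, -4·p^2 - 2·p], [-2·p·q - 4·q - sin(p) - 1, -p^2 - 4·p + 4·q]].
At the point, J = [[8.000, -2.000], [-4.15853, 11.000]] (det J = 79.68294).
Solving J·Δ = −F gives Δ = (-0.014, -1.054).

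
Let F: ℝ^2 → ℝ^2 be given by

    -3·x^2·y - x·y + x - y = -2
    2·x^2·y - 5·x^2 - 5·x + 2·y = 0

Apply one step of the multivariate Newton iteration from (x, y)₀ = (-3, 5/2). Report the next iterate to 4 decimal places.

At (-3, 5/2): F = (-63.5000, 20.0000).
Jacobian J = [[-6·x·y - y + 1, -3·x^2 - x - 1], [4·x·y - 10·x - 5, 2·x^2 + 2]].
At the point, J = [[43.5000, -25.0000], [-5.0000, 20.0000]] (det J = 745.0000).
Solving J·Δ = −F gives Δ = (1.0336, -0.7416).
Then the next iterate is (x, y)₁ = (-1.9664, 1.7584).

(-1.9664, 1.7584)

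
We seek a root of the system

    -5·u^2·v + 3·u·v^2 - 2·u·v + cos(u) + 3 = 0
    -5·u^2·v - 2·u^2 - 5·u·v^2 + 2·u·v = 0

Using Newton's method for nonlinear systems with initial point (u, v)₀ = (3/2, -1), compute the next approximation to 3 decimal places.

(1.156, -0.343)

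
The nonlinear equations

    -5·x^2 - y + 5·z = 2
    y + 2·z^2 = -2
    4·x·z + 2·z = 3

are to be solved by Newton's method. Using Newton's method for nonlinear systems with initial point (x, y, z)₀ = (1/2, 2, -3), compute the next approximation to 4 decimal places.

(-0.4423, -8.9231, -2.0769)

At (1/2, 2, -3): F = (-20.2500, 22.0000, -15.0000).
Jacobian J = [[-10·x, -1, 5], [0, 1, 4·z], [4·z, 0, 4·x + 2]].
At the point, J = [[-5.0000, -1.0000, 5.0000], [0.0000, 1.0000, -12.0000], [-12.0000, 0.0000, 4.0000]] (det J = -104.0000).
Solving J·Δ = −F gives Δ = (-0.9423, -10.9231, 0.9231).
Then the next iterate is (x, y, z)₁ = (-0.4423, -8.9231, -2.0769).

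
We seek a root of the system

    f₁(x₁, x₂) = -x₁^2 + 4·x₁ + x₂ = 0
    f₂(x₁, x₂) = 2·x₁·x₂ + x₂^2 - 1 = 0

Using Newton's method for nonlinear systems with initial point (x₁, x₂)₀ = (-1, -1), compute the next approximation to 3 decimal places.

At (-1, -1): F = (-6.000, 2.000).
Jacobian J = [[-2·x₁ + 4, 1], [2·x₂, 2·x₁ + 2·x₂]].
At the point, J = [[6.000, 1.000], [-2.000, -4.000]] (det J = -22.000).
Solving J·Δ = −F gives Δ = (1.000, 0.000).
Then the next iterate is (x₁, x₂)₁ = (0.000, -1.000).

(0.000, -1.000)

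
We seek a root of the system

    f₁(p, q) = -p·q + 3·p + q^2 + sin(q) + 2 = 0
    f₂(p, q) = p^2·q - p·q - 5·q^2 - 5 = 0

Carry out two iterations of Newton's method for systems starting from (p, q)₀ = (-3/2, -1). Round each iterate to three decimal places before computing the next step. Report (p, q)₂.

(-1.025, 1.353)

At (-3/2, -1): F = (-3.84147, -13.750).
Jacobian J = [[-q + 3, -p + 2·q + cos(q)], [2·p·q - q, p^2 - p - 10·q]].
At the point, J = [[4.000, 0.04030], [4.000, 13.750]] (det J = 54.83879).
Solving J·Δ = −F gives Δ = (0.953, 0.723).
Then the next iterate is (p, q)₁ = (-0.547, -0.277).
Round to (-0.547, -0.277) and repeat: F = (0.01074, -5.61804), J = [[3.277, 0.95488], [0.58004, 3.61621]].
Δ = (-0.478, 1.630), so (p, q)₂ = (-1.025, 1.353).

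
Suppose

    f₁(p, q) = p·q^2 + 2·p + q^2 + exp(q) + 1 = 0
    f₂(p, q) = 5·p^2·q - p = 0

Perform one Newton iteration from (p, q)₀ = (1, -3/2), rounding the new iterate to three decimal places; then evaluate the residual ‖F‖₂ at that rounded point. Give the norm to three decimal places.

At (1, -3/2): F = (7.72313, -8.500).
Jacobian J = [[q^2 + 2, 2·p·q + 2·q + exp(q)], [10·p·q - 1, 5·p^2]].
At the point, J = [[4.250, -5.77687], [-16.000, 5.000]] (det J = -71.17992).
Solving J·Δ = −F gives Δ = (-0.147, 1.229).
Then the next iterate is (p, q)₁ = (0.853, -0.271).
Re-evaluating at (0.853, -0.271): F = (3.60470, -1.83891), so ‖F‖₂ = 4.047.

4.047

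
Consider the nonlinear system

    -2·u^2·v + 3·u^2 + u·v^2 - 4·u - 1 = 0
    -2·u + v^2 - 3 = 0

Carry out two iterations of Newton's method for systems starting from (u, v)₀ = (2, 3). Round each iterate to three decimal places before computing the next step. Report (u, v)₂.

At (2, 3): F = (-3.000, 2.000).
Jacobian J = [[-4·u·v + 6·u + v^2 - 4, -2·u^2 + 2·u·v], [-2, 2·v]].
At the point, J = [[-7.000, 4.000], [-2.000, 6.000]] (det J = -34.000).
Solving J·Δ = −F gives Δ = (-0.765, -0.588).
Then the next iterate is (u, v)₁ = (1.235, 2.412).
Round to (1.235, 2.412) and repeat: F = (-1.53710, 0.34774), J = [[-2.68754, 2.90719], [-2.000, 4.824]].
Δ = (-1.178, -0.561), so (u, v)₂ = (0.057, 1.851).

(0.057, 1.851)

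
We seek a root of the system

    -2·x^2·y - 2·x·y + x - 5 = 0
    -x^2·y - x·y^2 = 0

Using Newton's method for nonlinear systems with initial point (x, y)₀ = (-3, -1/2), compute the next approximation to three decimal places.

At (-3, -1/2): F = (-2.000, 5.250).
Jacobian J = [[-4·x·y - 2·y + 1, -2·x^2 - 2·x], [-2·x·y - y^2, -x^2 - 2·x·y]].
At the point, J = [[-4.000, -12.000], [-3.250, -12.000]] (det J = 9.000).
Solving J·Δ = −F gives Δ = (-9.667, 3.056).
Then the next iterate is (x, y)₁ = (-12.667, 2.556).

(-12.667, 2.556)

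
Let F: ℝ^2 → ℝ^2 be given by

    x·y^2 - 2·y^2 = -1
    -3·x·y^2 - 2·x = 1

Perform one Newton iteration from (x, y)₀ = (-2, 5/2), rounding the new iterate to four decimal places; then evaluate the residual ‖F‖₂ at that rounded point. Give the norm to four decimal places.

At (-2, 5/2): F = (-24.0000, 40.5000).
Jacobian J = [[y^2, 2·x·y - 4·y], [-3·y^2 - 2, -6·x·y]].
At the point, J = [[6.2500, -20.0000], [-20.7500, 30.0000]] (det J = -227.5000).
Solving J·Δ = −F gives Δ = (0.3956, -1.0764).
Then the next iterate is (x, y)₁ = (-1.6044, 1.4236).
Re-evaluating at (-1.6044, 1.4236): F = (-6.304810, 11.963409), so ‖F‖₂ = 13.5231.

13.5231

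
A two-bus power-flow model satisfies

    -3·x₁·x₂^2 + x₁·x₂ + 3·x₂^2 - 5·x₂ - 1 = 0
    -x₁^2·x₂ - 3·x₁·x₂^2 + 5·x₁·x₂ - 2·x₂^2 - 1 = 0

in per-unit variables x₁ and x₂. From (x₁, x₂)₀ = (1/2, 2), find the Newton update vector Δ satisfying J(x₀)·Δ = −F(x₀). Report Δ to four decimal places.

(-0.5081, -0.7206)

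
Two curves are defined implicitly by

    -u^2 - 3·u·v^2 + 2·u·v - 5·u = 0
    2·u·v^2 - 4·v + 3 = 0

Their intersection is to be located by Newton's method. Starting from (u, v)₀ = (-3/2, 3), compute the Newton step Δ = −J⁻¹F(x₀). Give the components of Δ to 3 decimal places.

At (-3/2, 3): F = (36.750, -36.000).
Jacobian J = [[-2·u - 3·v^2 + 2·v - 5, -6·u·v + 2·u], [2·v^2, 4·u·v - 4]].
At the point, J = [[-23.000, 24.000], [18.000, -22.000]] (det J = 74.000).
Solving J·Δ = −F gives Δ = (-0.750, -2.250).

(-0.750, -2.250)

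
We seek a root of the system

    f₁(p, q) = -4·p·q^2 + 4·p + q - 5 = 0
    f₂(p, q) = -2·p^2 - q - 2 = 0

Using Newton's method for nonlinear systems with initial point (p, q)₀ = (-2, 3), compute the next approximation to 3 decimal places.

At (-2, 3): F = (62.000, -13.000).
Jacobian J = [[-4·q^2 + 4, -8·p·q + 1], [-4·p, -1]].
At the point, J = [[-32.000, 49.000], [8.000, -1.000]] (det J = -360.000).
Solving J·Δ = −F gives Δ = (1.597, -0.222).
Then the next iterate is (p, q)₁ = (-0.403, 2.778).

(-0.403, 2.778)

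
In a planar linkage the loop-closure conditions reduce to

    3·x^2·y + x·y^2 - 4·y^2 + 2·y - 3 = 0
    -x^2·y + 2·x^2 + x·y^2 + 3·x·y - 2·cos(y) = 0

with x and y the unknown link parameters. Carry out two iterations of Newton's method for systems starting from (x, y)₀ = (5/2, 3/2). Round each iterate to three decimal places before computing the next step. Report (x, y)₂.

(1.919, -0.388)

At (5/2, 3/2): F = (24.750, 19.85853).
Jacobian J = [[6·x·y + y^2, 3·x^2 + 2·x·y - 8·y + 2], [-2·x·y + 4·x + y^2 + 3·y, -x^2 + 2·x·y + 3·x + 2·sin(y)]].
At the point, J = [[24.750, 16.250], [9.250, 10.74499]] (det J = 115.62600).
Solving J·Δ = −F gives Δ = (0.491, -2.271).
Then the next iterate is (x, y)₁ = (2.991, -0.771).
Round to (2.991, -0.771) and repeat: F = (-25.83408, 18.21495), J = [[-13.24193, 30.39412], [14.85756, -5.97891]].
Δ = (-1.072, 0.383), so (x, y)₂ = (1.919, -0.388).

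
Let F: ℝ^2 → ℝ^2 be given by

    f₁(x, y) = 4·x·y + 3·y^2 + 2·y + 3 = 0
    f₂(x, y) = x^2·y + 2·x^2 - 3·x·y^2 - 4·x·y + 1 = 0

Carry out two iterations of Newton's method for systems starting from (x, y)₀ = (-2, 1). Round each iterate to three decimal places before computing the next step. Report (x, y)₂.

At (-2, 1): F = (0.000, 27.000).
Jacobian J = [[4·y, 4·x + 6·y + 2], [2·x·y + 4·x - 3·y^2 - 4·y, x^2 - 6·x·y - 4·x]].
At the point, J = [[4.000, 0.000], [-19.000, 24.000]] (det J = 96.000).
Solving J·Δ = −F gives Δ = (0.000, -1.125).
Then the next iterate is (x, y)₁ = (-2.000, -0.125).
Round to (-2.000, -0.125) and repeat: F = (3.79688, 7.59375), J = [[-0.500, -6.750], [-7.04688, 10.500]].
Δ = (1.725, 0.435), so (x, y)₂ = (-0.275, 0.310).

(-0.275, 0.310)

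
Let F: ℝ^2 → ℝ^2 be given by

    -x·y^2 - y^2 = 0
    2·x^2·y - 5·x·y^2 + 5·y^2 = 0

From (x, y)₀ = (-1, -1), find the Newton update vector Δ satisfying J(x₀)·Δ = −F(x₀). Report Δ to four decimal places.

(0.0000, 0.4444)

At (-1, -1): F = (0.0000, 8.0000).
Jacobian J = [[-y^2, -2·x·y - 2·y], [4·x·y - 5·y^2, 2·x^2 - 10·x·y + 10·y]].
At the point, J = [[-1.0000, 0.0000], [-1.0000, -18.0000]] (det J = 18.0000).
Solving J·Δ = −F gives Δ = (0.0000, 0.4444).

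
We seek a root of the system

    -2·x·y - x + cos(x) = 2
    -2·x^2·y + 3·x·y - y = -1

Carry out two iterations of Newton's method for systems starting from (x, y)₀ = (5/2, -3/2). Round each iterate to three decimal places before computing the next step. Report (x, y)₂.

(1.049, -1.238)

At (5/2, -3/2): F = (2.19886, 10.000).
Jacobian J = [[-2·y - sin(x) - 1, -2·x], [-4·x·y + 3·y, -2·x^2 + 3·x - 1]].
At the point, J = [[1.40153, -5.000], [10.500, -6.000]] (det J = 44.09083).
Solving J·Δ = −F gives Δ = (-0.835, 0.206).
Then the next iterate is (x, y)₁ = (1.665, -1.294).
Round to (1.665, -1.294) and repeat: F = (0.54996, 3.00499), J = [[0.59243, -3.330], [4.73604, -1.54945]].
Δ = (-0.616, 0.056), so (x, y)₂ = (1.049, -1.238).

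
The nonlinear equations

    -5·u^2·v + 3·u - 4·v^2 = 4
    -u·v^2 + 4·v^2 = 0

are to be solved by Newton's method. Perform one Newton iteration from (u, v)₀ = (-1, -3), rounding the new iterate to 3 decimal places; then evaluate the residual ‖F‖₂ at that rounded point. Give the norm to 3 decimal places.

14.263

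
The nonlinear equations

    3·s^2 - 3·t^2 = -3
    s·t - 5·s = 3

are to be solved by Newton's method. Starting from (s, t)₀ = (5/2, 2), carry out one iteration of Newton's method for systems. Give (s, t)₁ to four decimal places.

At (5/2, 2): F = (9.7500, -10.5000).
Jacobian J = [[6·s, -6·t], [t - 5, s]].
At the point, J = [[15.0000, -12.0000], [-3.0000, 2.5000]] (det J = 1.5000).
Solving J·Δ = −F gives Δ = (67.7500, 85.5000).
Then the next iterate is (s, t)₁ = (70.2500, 87.5000).

(70.2500, 87.5000)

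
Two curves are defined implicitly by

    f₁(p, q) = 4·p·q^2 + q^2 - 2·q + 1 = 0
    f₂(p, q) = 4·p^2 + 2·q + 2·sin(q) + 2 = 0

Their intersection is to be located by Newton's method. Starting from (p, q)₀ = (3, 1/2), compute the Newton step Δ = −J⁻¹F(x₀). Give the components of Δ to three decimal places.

At (3, 1/2): F = (3.250, 39.95885).
Jacobian J = [[4·q^2, 8·p·q + 2·q - 2], [8·p, 2·cos(q) + 2]].
At the point, J = [[1.000, 11.000], [24.000, 3.75517]] (det J = -260.24483).
Solving J·Δ = −F gives Δ = (-1.642, -0.146).

(-1.642, -0.146)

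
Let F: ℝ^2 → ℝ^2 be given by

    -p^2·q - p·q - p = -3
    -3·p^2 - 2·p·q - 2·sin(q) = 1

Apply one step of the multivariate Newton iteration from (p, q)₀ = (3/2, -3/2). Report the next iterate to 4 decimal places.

At (3/2, -3/2): F = (7.1250, -1.255010).
Jacobian J = [[-2·p·q - q - 1, -p^2 - p], [-6·p - 2·q, -2·p - 2·cos(q)]].
At the point, J = [[5.0000, -3.7500], [-6.0000, -3.141474]] (det J = -38.207372).
Solving J·Δ = −F gives Δ = (-0.7090, 0.9547).
Then the next iterate is (p, q)₁ = (0.7910, -0.5453).

(0.7910, -0.5453)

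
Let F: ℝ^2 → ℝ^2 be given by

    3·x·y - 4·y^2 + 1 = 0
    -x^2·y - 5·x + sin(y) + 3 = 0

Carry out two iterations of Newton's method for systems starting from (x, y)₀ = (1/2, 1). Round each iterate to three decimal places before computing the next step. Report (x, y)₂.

(0.672, 0.813)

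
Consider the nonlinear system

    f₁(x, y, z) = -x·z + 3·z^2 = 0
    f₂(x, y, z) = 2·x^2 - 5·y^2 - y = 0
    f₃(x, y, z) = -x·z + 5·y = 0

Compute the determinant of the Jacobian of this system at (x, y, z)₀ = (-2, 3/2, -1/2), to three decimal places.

J = [[-z, 0, -x + 6·z], [4·x, -10·y - 1, 0], [-z, 5, -x]].
At the point, J = [[0.500, 0.000, -1.000], [-8.000, -16.000, 0.000], [0.500, 5.000, 2.000]].
det J = 16.000.

16.000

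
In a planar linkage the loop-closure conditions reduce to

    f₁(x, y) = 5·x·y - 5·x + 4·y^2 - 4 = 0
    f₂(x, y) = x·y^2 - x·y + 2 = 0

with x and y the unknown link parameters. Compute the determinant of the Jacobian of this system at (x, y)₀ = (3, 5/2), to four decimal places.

-41.2500

J = [[5·y - 5, 5·x + 8·y], [y^2 - y, 2·x·y - x]].
At the point, J = [[7.5000, 35.0000], [3.7500, 12.0000]].
det J = -41.2500.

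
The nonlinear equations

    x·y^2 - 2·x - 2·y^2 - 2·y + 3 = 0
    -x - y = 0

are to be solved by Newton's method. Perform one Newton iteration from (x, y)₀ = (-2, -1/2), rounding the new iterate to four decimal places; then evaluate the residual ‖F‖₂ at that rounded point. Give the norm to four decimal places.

1.8480

At (-2, -1/2): F = (7.0000, 2.5000).
Jacobian J = [[y^2 - 2, 2·x·y - 4·y - 2], [-1, -1]].
At the point, J = [[-1.7500, 2.0000], [-1.0000, -1.0000]] (det J = 3.7500).
Solving J·Δ = −F gives Δ = (3.2000, -0.7000).
Then the next iterate is (x, y)₁ = (1.2000, -1.2000).
Re-evaluating at (1.2000, -1.2000): F = (1.8480, 0.0000), so ‖F‖₂ = 1.8480.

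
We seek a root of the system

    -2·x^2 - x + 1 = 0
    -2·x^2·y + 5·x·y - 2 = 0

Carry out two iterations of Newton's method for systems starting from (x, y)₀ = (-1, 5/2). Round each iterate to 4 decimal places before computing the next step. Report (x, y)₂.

(-1.0000, -0.2857)

At (-1, 5/2): F = (0.0000, -19.5000).
Jacobian J = [[-4·x - 1, 0], [-4·x·y + 5·y, -2·x^2 + 5·x]].
At the point, J = [[3.0000, 0.0000], [22.5000, -7.0000]] (det J = -21.0000).
Solving J·Δ = −F gives Δ = (0.0000, -2.7857).
Then the next iterate is (x, y)₁ = (-1.0000, -0.2857).
Round to (-1.0000, -0.2857) and repeat: F = (0.0000, -0.0001), J = [[3.0000, 0.0000], [-2.5713, -7.0000]].
Δ = (0.0000, 0.0000), so (x, y)₂ = (-1.0000, -0.2857).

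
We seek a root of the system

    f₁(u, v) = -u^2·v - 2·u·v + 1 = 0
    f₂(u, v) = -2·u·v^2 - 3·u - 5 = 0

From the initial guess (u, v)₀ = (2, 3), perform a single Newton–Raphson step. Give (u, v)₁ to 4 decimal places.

At (2, 3): F = (-23.0000, -47.0000).
Jacobian J = [[-2·u·v - 2·v, -u^2 - 2·u], [-2·v^2 - 3, -4·u·v]].
At the point, J = [[-18.0000, -8.0000], [-21.0000, -24.0000]] (det J = 264.0000).
Solving J·Δ = −F gives Δ = (-0.6667, -1.3750).
Then the next iterate is (u, v)₁ = (1.3333, 1.6250).

(1.3333, 1.6250)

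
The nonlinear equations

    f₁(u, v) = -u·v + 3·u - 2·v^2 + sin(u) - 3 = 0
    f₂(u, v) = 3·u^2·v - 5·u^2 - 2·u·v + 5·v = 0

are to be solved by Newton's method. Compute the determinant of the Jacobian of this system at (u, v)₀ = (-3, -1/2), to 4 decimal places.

-104.6197

J = [[-v + cos(u) + 3, -u - 4·v], [6·u·v - 10·u - 2·v, 3·u^2 - 2·u + 5]].
At the point, J = [[2.510008, 5.0000], [40.0000, 38.0000]].
det J = -104.6197.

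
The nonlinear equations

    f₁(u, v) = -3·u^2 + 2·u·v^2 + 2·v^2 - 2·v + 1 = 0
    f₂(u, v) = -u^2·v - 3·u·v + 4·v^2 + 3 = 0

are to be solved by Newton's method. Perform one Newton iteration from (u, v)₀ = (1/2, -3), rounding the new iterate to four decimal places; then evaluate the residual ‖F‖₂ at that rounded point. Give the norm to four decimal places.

At (1/2, -3): F = (33.2500, 44.2500).
Jacobian J = [[-6·u + 2·v^2, 4·u·v + 4·v - 2], [-2·u·v - 3·v, -u^2 - 3·u + 8·v]].
At the point, J = [[15.0000, -20.0000], [12.0000, -25.7500]] (det J = -146.2500).
Solving J·Δ = −F gives Δ = (0.1970, 1.8103).
Then the next iterate is (u, v)₁ = (0.6970, -1.1897).
Re-evaluating at (0.6970, -1.1897): F = (6.725793, 11.727174), so ‖F‖₂ = 13.5190.

13.5190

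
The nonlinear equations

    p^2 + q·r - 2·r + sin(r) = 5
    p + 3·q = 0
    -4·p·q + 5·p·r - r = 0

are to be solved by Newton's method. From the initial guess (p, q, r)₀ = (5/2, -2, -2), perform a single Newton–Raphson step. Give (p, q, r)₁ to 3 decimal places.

(2.439, -0.813, -0.718)

At (5/2, -2, -2): F = (8.34070, -3.500, -3.000).
Jacobian J = [[2·p, r, q + cos(r) - 2], [1, 3, 0], [-4·q + 5·r, -4·p, 5·p - 1]].
At the point, J = [[5.000, -2.000, -4.41615], [1.000, 3.000, 0.000], [-2.000, -10.000, 11.500]] (det J = 213.16459).
Solving J·Δ = −F gives Δ = (-0.061, 1.187, 1.282).
Then the next iterate is (p, q, r)₁ = (2.439, -0.813, -0.718).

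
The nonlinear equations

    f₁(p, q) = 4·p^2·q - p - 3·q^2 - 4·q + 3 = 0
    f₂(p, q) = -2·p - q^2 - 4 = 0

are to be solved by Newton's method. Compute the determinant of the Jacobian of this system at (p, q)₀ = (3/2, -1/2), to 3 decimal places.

9.000

J = [[8·p·q - 1, 4·p^2 - 6·q - 4], [-2, -2·q]].
At the point, J = [[-7.000, 8.000], [-2.000, 1.000]].
det J = 9.000.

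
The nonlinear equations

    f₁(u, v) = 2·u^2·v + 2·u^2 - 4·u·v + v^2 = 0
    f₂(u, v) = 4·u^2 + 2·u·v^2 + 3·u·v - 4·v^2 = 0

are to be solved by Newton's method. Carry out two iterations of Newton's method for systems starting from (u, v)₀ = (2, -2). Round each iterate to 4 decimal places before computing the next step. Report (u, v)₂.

(0.6280, 1.2456)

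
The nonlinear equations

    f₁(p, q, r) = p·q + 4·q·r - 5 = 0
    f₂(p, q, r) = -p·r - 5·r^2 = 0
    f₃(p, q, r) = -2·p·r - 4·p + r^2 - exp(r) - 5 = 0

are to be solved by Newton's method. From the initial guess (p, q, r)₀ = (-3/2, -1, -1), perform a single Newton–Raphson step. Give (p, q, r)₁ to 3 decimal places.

At (-3/2, -1, -1): F = (0.500, -6.500, -1.36788).
Jacobian J = [[q, p + 4·r, 4·q], [-r, 0, -p - 10·r], [-2·r - 4, 0, -2·p + 2·r - exp(r)]].
At the point, J = [[-1.000, -5.500, -4.000], [1.000, 0.000, 11.500], [-2.000, 0.000, 0.63212]] (det J = 129.97666).
Solving J·Δ = −F gives Δ = (-0.492, -0.262, 0.608).
Then the next iterate is (p, q, r)₁ = (-1.992, -1.262, -0.392).

(-1.992, -1.262, -0.392)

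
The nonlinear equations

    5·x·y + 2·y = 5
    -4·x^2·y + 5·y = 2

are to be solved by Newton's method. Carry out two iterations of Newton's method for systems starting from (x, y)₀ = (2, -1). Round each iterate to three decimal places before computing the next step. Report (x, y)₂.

(1.525, 0.568)

At (2, -1): F = (-17.000, 9.000).
Jacobian J = [[5·y, 5·x + 2], [-8·x·y, -4·x^2 + 5]].
At the point, J = [[-5.000, 12.000], [16.000, -11.000]] (det J = -137.000).
Solving J·Δ = −F gives Δ = (0.577, 1.657).
Then the next iterate is (x, y)₁ = (2.577, 0.657).
Round to (2.577, 0.657) and repeat: F = (4.77945, -16.16736), J = [[3.285, 14.885], [-13.54471, -21.56372]].
Δ = (-1.052, -0.089), so (x, y)₂ = (1.525, 0.568).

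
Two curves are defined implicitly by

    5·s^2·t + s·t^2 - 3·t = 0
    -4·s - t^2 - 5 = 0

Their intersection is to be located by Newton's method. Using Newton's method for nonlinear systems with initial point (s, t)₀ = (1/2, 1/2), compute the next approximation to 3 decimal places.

At (1/2, 1/2): F = (-0.750, -7.250).
Jacobian J = [[10·s·t + t^2, 5·s^2 + 2·s·t - 3], [-4, -2·t]].
At the point, J = [[2.750, -1.250], [-4.000, -1.000]] (det J = -7.750).
Solving J·Δ = −F gives Δ = (-1.073, -2.960).
Then the next iterate is (s, t)₁ = (-0.573, -2.460).

(-0.573, -2.460)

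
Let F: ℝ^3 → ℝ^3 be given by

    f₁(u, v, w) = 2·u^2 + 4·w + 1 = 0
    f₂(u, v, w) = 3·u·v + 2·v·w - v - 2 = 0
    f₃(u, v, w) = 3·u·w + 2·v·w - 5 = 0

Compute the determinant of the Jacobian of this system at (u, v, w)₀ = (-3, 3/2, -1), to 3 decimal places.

J = [[4·u, 0, 4], [3·v, 3·u + 2·w - 1, 2·v], [3·w, 2·w, 3·u + 2·v]].
At the point, J = [[-12.000, 0.000, 4.000], [4.500, -12.000, 3.000], [-3.000, -2.000, -6.000]].
det J = -1116.000.

-1116.000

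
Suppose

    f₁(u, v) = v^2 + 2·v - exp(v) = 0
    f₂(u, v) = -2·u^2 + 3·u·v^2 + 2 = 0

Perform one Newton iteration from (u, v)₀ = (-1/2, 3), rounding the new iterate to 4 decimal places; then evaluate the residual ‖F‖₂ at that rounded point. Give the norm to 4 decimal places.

2.7844

At (-1/2, 3): F = (-5.085537, -12.0000).
Jacobian J = [[0, 2·v - exp(v) + 2], [-4·u + 3·v^2, 6·u·v]].
At the point, J = [[0.0000, -12.085537], [29.0000, -9.0000]] (det J = 350.480571).
Solving J·Δ = −F gives Δ = (0.2832, -0.4208).
Then the next iterate is (u, v)₁ = (-0.2168, 2.5792).
Re-evaluating at (-0.2168, 2.5792): F = (-1.375912, -2.420643), so ‖F‖₂ = 2.7844.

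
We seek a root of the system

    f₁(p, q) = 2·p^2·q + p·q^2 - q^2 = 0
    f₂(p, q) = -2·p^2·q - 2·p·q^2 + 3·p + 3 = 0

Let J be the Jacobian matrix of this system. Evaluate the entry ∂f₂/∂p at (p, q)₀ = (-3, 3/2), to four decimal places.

∂f₂/∂p = -4·p·q - 2·q^2 + 3.
At (-3, 3/2) this is 16.5000.

16.5000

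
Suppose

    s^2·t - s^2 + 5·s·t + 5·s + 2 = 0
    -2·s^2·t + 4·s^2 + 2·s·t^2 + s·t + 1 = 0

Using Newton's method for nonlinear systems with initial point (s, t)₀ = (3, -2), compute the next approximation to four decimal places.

At (3, -2): F = (-40.0000, 91.0000).
Jacobian J = [[2·s·t - 2·s + 5·t + 5, s^2 + 5·s], [-4·s·t + 8·s + 2·t^2 + t, -2·s^2 + 4·s·t + s]].
At the point, J = [[-23.0000, 24.0000], [54.0000, -39.0000]] (det J = -399.0000).
Solving J·Δ = −F gives Δ = (-1.5639, 0.1679).
Then the next iterate is (s, t)₁ = (1.4361, -1.8321).

(1.4361, -1.8321)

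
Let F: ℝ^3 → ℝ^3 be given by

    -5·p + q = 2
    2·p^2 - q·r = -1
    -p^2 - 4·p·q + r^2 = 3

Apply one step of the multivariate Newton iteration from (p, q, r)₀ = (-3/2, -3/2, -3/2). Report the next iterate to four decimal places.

At (-3/2, -3/2, -3/2): F = (4.0000, 3.2500, -12.0000).
Jacobian J = [[-5, 1, 0], [4·p, -r, -q], [-2·p - 4·q, -4·p, 2·r]].
At the point, J = [[-5.0000, 1.0000, 0.0000], [-6.0000, 1.5000, 1.5000], [9.0000, 6.0000, -3.0000]] (det J = 63.0000).
Solving J·Δ = −F gives Δ = (0.9881, 0.9405, 0.8452).
Then the next iterate is (p, q, r)₁ = (-0.5119, -0.5595, -0.6548).

(-0.5119, -0.5595, -0.6548)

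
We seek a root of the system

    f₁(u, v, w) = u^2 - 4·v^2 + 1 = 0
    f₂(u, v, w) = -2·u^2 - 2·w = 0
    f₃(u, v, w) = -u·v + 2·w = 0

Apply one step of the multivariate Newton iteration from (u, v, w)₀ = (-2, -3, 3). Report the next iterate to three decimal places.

At (-2, -3, 3): F = (-31.000, -14.000, 0.000).
Jacobian J = [[2·u, -8·v, 0], [-4·u, 0, -2], [-v, -u, 2]].
At the point, J = [[-4.000, 24.000, 0.000], [8.000, 0.000, -2.000], [3.000, 2.000, 2.000]] (det J = -544.000).
Solving J·Δ = −F gives Δ = (1.007, 1.460, -2.971).
Then the next iterate is (u, v, w)₁ = (-0.993, -1.540, 0.029).

(-0.993, -1.540, 0.029)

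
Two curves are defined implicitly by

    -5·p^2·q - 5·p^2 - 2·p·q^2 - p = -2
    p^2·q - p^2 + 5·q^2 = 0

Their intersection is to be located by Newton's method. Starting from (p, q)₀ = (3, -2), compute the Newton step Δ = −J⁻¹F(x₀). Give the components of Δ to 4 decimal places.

At (3, -2): F = (20.0000, -7.0000).
Jacobian J = [[-10·p·q - 10·p - 2·q^2 - 1, -5·p^2 - 4·p·q], [2·p·q - 2·p, p^2 + 10·q]].
At the point, J = [[21.0000, -21.0000], [-18.0000, -11.0000]] (det J = -609.0000).
Solving J·Δ = −F gives Δ = (-0.6026, 0.3498).

(-0.6026, 0.3498)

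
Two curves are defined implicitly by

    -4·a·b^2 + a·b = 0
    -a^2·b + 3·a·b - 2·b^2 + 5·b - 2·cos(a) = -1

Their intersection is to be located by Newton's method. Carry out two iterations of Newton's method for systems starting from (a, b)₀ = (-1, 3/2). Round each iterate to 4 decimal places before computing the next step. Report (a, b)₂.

(-1.1884, 0.4250)

At (-1, 3/2): F = (7.5000, -3.080605).
Jacobian J = [[-4·b^2 + b, -8·a·b + a], [-2·a·b + 3·b + 2·sin(a), -a^2 + 3·a - 4·b + 5]].
At the point, J = [[-7.5000, 11.0000], [5.817058, -5.0000]] (det J = -26.487638).
Solving J·Δ = −F gives Δ = (-0.1364, -0.7748).
Then the next iterate is (a, b)₁ = (-1.1364, 0.7252).
Round to (-1.1364, 0.7252) and repeat: F = (1.566482, -0.676435), J = [[-1.378460, 5.456538], [2.009586, -2.601405]].
Δ = (-0.0520, -0.3002), so (a, b)₂ = (-1.1884, 0.4250).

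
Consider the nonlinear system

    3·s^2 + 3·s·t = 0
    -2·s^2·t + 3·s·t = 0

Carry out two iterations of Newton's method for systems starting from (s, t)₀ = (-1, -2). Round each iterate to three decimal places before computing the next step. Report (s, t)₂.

At (-1, -2): F = (9.000, 10.000).
Jacobian J = [[6·s + 3·t, 3·s], [-4·s·t + 3·t, -2·s^2 + 3·s]].
At the point, J = [[-12.000, -3.000], [-14.000, -5.000]] (det J = 18.000).
Solving J·Δ = −F gives Δ = (0.833, -0.333).
Then the next iterate is (s, t)₁ = (-0.167, -2.333).
Round to (-0.167, -2.333) and repeat: F = (1.25250, 1.29896), J = [[-8.001, -0.501], [-8.55744, -0.55678]].
Δ = (0.278, -1.941), so (s, t)₂ = (0.111, -4.274).

(0.111, -4.274)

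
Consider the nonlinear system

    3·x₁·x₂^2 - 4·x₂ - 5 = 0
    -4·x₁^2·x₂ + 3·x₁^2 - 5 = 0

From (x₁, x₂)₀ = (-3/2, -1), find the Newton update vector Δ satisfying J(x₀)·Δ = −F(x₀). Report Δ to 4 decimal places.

(0.0545, 1.0673)

At (-3/2, -1): F = (-5.5000, 10.7500).
Jacobian J = [[3·x₂^2, 6·x₁·x₂ - 4], [-8·x₁·x₂ + 6·x₁, -4·x₁^2]].
At the point, J = [[3.0000, 5.0000], [-21.0000, -9.0000]] (det J = 78.0000).
Solving J·Δ = −F gives Δ = (0.0545, 1.0673).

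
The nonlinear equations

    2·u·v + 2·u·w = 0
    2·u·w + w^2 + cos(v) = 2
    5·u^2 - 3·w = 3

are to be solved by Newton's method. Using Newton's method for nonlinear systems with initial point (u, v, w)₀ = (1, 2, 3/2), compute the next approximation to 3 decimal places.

(0.958, -0.378, 0.526)

At (1, 2, 3/2): F = (7.000, 2.83385, -2.500).
Jacobian J = [[2·v + 2·w, 2·u, 2·u], [2·w, -sin(v), 2·u + 2·w], [10·u, 0, -3]].
At the point, J = [[7.000, 2.000, 2.000], [3.000, -0.90930, 5.000], [10.000, 0.000, -3.000]] (det J = 155.28119).
Solving J·Δ = −F gives Δ = (-0.042, -2.378, -0.974).
Then the next iterate is (u, v, w)₁ = (0.958, -0.378, 0.526).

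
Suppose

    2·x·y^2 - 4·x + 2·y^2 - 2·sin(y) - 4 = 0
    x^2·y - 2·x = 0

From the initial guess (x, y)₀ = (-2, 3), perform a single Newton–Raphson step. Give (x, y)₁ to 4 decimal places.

At (-2, 3): F = (-14.282240, 16.0000).
Jacobian J = [[2·y^2 - 4, 4·x·y + 4·y - 2·cos(y)], [2·x·y - 2, x^2]].
At the point, J = [[14.0000, -10.020015], [-14.0000, 4.0000]] (det J = -84.280210).
Solving J·Δ = −F gives Δ = (1.2244, 0.2853).
Then the next iterate is (x, y)₁ = (-0.7756, 3.2853).

(-0.7756, 3.2853)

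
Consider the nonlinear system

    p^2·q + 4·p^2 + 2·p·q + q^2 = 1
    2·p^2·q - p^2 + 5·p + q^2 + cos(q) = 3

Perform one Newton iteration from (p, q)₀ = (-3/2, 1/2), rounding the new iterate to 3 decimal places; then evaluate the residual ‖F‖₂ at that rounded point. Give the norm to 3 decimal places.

At (-3/2, 1/2): F = (7.875, -9.37242).
Jacobian J = [[2·p·q + 8·p + 2·q, p^2 + 2·p + 2·q], [4·p·q - 2·p + 5, 2·p^2 + 2·q - sin(q)]].
At the point, J = [[-12.500, 0.250], [5.000, 5.02057]] (det J = -64.00718).
Solving J·Δ = −F gives Δ = (0.654, 1.215).
Then the next iterate is (p, q)₁ = (-0.846, 1.715).
Re-evaluating at (-0.846, 1.715): F = (3.12976, -2.69329), so ‖F‖₂ = 4.129.

4.129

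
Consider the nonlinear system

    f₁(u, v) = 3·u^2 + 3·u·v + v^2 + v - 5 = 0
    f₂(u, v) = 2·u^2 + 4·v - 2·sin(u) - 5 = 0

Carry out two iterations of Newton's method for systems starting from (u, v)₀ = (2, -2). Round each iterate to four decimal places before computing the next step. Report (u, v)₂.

At (2, -2): F = (-3.0000, -6.818595).
Jacobian J = [[6·u + 3·v, 3·u + 2·v + 1], [4·u - 2·cos(u), 4]].
At the point, J = [[6.0000, 3.0000], [8.832294, 4.0000]] (det J = -2.496881).
Solving J·Δ = −F gives Δ = (3.3865, -5.7731).
Then the next iterate is (u, v)₁ = (5.3865, -7.7731).
Round to (5.3865, -7.7731) and repeat: F = (9.081721, 23.498889), J = [[8.9997, 1.6133], [20.297594, 4.0000]].
Δ = (0.4869, -8.3457), so (u, v)₂ = (5.8734, -16.1188).

(5.8734, -16.1188)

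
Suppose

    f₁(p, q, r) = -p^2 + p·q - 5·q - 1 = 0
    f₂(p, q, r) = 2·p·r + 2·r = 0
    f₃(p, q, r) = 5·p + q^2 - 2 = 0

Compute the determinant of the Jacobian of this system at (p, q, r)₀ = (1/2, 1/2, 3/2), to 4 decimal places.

-66.0000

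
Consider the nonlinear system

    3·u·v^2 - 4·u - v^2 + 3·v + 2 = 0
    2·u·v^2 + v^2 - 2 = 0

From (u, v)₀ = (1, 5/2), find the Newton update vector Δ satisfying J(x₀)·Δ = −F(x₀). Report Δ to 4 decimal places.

At (1, 5/2): F = (18.0000, 16.7500).
Jacobian J = [[3·v^2 - 4, 6·u·v - 2·v + 3], [2·v^2, 4·u·v + 2·v]].
At the point, J = [[14.7500, 13.0000], [12.5000, 15.0000]] (det J = 58.7500).
Solving J·Δ = −F gives Δ = (-0.8894, -0.3755).

(-0.8894, -0.3755)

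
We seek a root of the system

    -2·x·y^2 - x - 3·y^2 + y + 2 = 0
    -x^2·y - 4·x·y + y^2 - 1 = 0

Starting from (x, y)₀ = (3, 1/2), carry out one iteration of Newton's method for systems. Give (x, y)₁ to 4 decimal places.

(-0.5000, 0.8125)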